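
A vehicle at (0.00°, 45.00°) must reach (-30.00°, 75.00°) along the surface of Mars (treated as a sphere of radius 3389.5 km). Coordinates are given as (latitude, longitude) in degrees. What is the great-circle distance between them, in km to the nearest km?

2450 km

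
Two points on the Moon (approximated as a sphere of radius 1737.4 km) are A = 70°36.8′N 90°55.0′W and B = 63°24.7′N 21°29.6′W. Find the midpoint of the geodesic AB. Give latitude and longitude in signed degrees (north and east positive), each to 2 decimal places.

70.68°, -50.34°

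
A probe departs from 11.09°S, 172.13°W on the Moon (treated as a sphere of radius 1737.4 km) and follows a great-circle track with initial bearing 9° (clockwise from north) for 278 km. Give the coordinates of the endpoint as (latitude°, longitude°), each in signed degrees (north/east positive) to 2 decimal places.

-2.03°, -170.70°

Angular distance δ = d/R = 278/1737.4 = 0.16001 rad; initial bearing θ = 0.1571 rad.
sin φ₂ = sin φ₁ cos δ + cos φ₁ sin δ cos θ = (-0.1924)(0.9872) + (0.9813)(0.1593)(0.9877) = -0.0355, so φ₂ = -2.03°.
Δλ = atan2(sin θ sin δ cos φ₁, cos δ − sin φ₁ sin φ₂) = atan2(0.0245, 0.9804) = 1.429°.
λ₂ = -172.130° + 1.429° = -170.70°.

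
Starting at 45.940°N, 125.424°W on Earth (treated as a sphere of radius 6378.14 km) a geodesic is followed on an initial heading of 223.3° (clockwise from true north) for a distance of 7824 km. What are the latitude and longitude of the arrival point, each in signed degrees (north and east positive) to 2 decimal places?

Angular distance δ = d/R = 7824/6378.14 = 1.22669 rad; initial bearing θ = 3.8973 rad.
sin φ₂ = sin φ₁ cos δ + cos φ₁ sin δ cos θ = (0.7186)(0.3374) + (0.6954)(0.9414)(-0.7278) = -0.2340, so φ₂ = -13.53°.
Δλ = atan2(sin θ sin δ cos φ₁, cos δ − sin φ₁ sin φ₂) = atan2(-0.4490, 0.5055) = -41.610°.
λ₂ = -125.424° − 41.610° = -167.03°.

-13.53°, -167.03°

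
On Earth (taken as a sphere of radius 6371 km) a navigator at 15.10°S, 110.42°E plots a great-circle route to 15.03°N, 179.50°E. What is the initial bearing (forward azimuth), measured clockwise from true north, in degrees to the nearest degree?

69°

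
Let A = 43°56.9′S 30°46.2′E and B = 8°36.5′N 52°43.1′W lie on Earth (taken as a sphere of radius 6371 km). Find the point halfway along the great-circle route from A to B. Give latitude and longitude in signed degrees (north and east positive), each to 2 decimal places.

-22.92°, -18.96°

Central angle δ = 1.5939 rad. Interpolating on the sphere with fraction f = 0.5:
P = [sin((1−f)δ)·A + sin(fδ)·B] / sin δ = 0.7154·A + 0.7154·B in Cartesian coordinates,
giving P = (0.8711, -0.2993, -0.3894), i.e. latitude -22.92°, longitude -18.96°.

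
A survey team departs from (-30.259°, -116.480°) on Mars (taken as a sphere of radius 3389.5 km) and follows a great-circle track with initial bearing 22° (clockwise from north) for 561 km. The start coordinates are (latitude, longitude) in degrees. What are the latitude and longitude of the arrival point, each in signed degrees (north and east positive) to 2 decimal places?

-21.41°, -112.68°

Angular distance δ = d/R = 561/3389.5 = 0.16551 rad; initial bearing θ = 0.3840 rad.
sin φ₂ = sin φ₁ cos δ + cos φ₁ sin δ cos θ = (-0.5039)(0.9863) + (0.8638)(0.1648)(0.9272) = -0.3651, so φ₂ = -21.41°.
Δλ = atan2(sin θ sin δ cos φ₁, cos δ − sin φ₁ sin φ₂) = atan2(0.0533, 0.8024) = 3.801°.
λ₂ = -116.480° + 3.801° = -112.68°.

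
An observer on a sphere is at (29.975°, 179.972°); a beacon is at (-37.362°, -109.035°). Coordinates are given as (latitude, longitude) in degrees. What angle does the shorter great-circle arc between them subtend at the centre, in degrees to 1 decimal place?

94.5°

Let φ₁ = 0.5232 rad, φ₂ = -0.6521 rad, and Δλ = 1.2391 rad.
cos c = sin φ₁ sin φ₂ + cos φ₁ cos φ₂ cos Δλ = (0.4996)(-0.6068) + (0.8662)(0.7948)(0.3257) = -0.07896,
so c = arccos(-0.07896) = 1.64984 rad.
So the angular separation is 94.5°.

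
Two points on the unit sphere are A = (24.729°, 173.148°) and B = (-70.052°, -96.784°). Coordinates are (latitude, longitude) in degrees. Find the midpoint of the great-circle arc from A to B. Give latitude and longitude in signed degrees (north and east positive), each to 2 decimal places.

-28.27°, -166.26°

The central angle between A and B is δ = 1.9753 rad.
With f = 0.5, the slerp weights are sin((1−f)δ)/sin δ = 0.9080 and sin(fδ)/sin δ = 0.9080.
Weighted sum of the unit vectors: (0.9080)·(-0.9018,0.1084,0.4183) + (0.9080)·(-0.0403,-0.3388,-0.9400) = (-0.8555, -0.2092, -0.4737).
Converting back: φ = atan2(z, √(x²+y²)) = -28.27°, λ = atan2(y, x) = -166.26°.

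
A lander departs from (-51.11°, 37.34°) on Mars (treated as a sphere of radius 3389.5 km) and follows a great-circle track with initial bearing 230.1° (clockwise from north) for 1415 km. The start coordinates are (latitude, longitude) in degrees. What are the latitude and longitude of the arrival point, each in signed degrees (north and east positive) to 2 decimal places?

Angular distance δ = d/R = 1415/3389.5 = 0.41747 rad; initial bearing θ = 4.0160 rad.
sin φ₂ = sin φ₁ cos δ + cos φ₁ sin δ cos θ = (-0.7784)(0.9141) + (0.6278)(0.4054)(-0.6414) = -0.8748, so φ₂ = -61.02°.
Δλ = atan2(sin θ sin δ cos φ₁, cos δ − sin φ₁ sin φ₂) = atan2(-0.1953, 0.2332) = -39.940°.
λ₂ = 37.340° − 39.940° = -2.60°.

-61.02°, -2.60°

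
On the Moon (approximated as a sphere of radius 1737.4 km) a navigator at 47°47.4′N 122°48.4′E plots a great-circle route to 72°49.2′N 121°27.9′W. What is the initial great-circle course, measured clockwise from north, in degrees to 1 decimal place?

19.9°

Δλ = 115.728° = 2.0198 rad.
y = sin Δλ · cos φ₂ = (0.9009)(0.2954) = 0.2661
x = cos φ₁ sin φ₂ − sin φ₁ cos φ₂ cos Δλ = (0.6718)(0.9554) − (0.7407)(0.2954)(-0.4341) = 0.7368
θ = atan2(y, x) = 19.86°, so the bearing is 19.9°.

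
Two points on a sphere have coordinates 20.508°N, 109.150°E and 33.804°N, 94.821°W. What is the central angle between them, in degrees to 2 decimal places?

121.08°

In radians: φ₁ = 0.3579, φ₂ = 0.5900, Δλ = 156.029° = 2.7232 rad.
cos c = sin φ₁ sin φ₂ + cos φ₁ cos φ₂ cos Δλ = (0.3503)(0.5564) + (0.9366)(0.8309)(-0.9138) = -0.51625,
so c = arccos(-0.51625) = 2.11326 rad.
So the angular separation is 121.08°.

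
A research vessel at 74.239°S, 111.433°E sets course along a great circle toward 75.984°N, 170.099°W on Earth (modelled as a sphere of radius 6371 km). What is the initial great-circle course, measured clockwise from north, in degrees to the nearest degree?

With φ₁ = -1.2957, φ₂ = 1.3262, Δλ = 1.3695 rad, the forward-azimuth formula gives
θ = atan2( sin Δλ cos φ₂ , cos φ₁ sin φ₂ − sin φ₁ cos φ₂ cos Δλ ) = atan2(0.2373, 0.3101) = 37.42°.
So the initial bearing is 37°.

37°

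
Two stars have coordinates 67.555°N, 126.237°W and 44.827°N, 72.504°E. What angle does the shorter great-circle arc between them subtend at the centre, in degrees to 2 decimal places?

66.73°

With latitudes φ₁ = 67.555°, φ₂ = 44.827° and longitude difference Δλ = -161.259°:
cos c = sin φ₁ sin φ₂ + cos φ₁ cos φ₂ cos Δλ = (0.9242)(0.7050) + (0.3818)(0.7092)(-0.9470) = 0.39514,
so c = arccos(0.39514) = 1.16458 rad.
So the angular separation is 66.73°.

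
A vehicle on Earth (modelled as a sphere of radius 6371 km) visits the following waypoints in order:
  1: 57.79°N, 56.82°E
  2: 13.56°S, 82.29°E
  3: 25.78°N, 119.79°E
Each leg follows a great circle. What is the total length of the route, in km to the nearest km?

Leg 1→2: central angle 1.2980 rad, distance 8269.6 km.
Leg 2→3: central angle 0.9366 rad, distance 5967.3 km.
Total: 8269.6 + 5967.3 ≈ 14237 km.

14237 km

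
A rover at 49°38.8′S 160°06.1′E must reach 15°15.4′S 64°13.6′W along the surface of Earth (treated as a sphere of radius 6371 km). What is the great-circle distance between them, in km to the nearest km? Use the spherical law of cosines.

11593 km

With latitudes φ₁ = -49.647°, φ₂ = -15.257° and longitude difference Δλ = 135.672°:
cos c = sin φ₁ sin φ₂ + cos φ₁ cos φ₂ cos Δλ = (-0.7621)(-0.2631) + (0.6475)(0.9648)(-0.7153) = -0.24633,
so c = arccos(-0.24633) = 1.81969 rad.
Distance = R·c = 6371 × 1.8197 ≈ 11593 km.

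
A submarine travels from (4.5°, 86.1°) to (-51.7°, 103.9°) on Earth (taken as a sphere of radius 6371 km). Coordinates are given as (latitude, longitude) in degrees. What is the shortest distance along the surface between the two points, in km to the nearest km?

6473 km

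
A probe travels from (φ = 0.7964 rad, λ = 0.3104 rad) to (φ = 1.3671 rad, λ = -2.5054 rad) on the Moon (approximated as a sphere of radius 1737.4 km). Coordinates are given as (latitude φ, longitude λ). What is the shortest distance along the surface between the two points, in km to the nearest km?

Let φ₁ = 0.7964 rad, φ₂ = 1.3671 rad, and Δλ = -2.8158 rad.
Haversine: a = sin²(Δφ/2) + cos φ₁ cos φ₂ sin²(Δλ/2) = 0.0792 + (0.6993)(0.2023)(0.9737) = 0.21698.
Central angle c = 2·arcsin(√a) = 0.96909 rad.
Distance = R·c = 1737.4 × 0.9691 ≈ 1684 km.

1684 km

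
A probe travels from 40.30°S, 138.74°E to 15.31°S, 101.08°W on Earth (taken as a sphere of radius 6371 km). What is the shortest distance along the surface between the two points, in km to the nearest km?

11284 km

With latitudes φ₁ = -40.300°, φ₂ = -15.310° and longitude difference Δλ = 120.180°:
Haversine: a = sin²(Δφ/2) + cos φ₁ cos φ₂ sin²(Δλ/2) = 0.0468 + (0.7627)(0.9645)(0.7514) = 0.59951.
Central angle c = 2·arcsin(√a) = 1.77116 rad.
Distance = R·c = 6371 × 1.7712 ≈ 11284 km.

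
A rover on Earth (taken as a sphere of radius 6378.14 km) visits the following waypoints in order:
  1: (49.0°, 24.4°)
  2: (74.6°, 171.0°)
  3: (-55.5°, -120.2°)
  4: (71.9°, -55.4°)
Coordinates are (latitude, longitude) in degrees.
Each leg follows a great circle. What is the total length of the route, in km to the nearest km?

36429 km

Leg 1→2: central angle 0.9494 rad, distance 6055.5 km.
Leg 2→3: central angle 2.4041 rad, distance 15333.6 km.
Leg 3→4: central angle 2.3581 rad, distance 15040.0 km.
Total: 6055.5 + 15333.6 + 15040.0 ≈ 36429 km.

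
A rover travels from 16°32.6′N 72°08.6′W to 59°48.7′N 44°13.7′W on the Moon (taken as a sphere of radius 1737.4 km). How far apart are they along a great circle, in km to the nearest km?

1449 km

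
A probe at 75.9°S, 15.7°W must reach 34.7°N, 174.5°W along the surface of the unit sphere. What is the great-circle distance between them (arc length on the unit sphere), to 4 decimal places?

2.4022

In radians: φ₁ = -1.3247, φ₂ = 0.6056, Δλ = -158.800° = -2.7716 rad.
Haversine: a = sin²(Δφ/2) + cos φ₁ cos φ₂ sin²(Δλ/2) = 0.6759 + (0.2436)(0.8221)(0.9662) = 0.86943.
Central angle c = 2·arcsin(√a) = 2.40217 rad.
On the unit sphere the arc length equals the central angle: 2.4022.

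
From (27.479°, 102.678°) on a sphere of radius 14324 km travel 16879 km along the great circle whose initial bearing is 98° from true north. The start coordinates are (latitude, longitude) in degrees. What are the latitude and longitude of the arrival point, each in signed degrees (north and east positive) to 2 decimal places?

Angular distance δ = d/R = 16879/14324 = 1.17837 rad; initial bearing θ = 1.7104 rad.
sin φ₂ = sin φ₁ cos δ + cos φ₁ sin δ cos θ = (0.4614)(0.3824) + (0.8872)(0.9240)(-0.1392) = 0.0624, so φ₂ = 3.58°.
Δλ = atan2(sin θ sin δ cos φ₁, cos δ − sin φ₁ sin φ₂) = atan2(0.8118, 0.3536) = 66.459°.
λ₂ = 102.678° + 66.459° = 169.14°.

3.58°, 169.14°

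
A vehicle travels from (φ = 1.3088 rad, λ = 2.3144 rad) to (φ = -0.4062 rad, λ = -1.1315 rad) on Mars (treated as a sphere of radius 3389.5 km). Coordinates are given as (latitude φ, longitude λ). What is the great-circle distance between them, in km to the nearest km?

7542 km

With latitudes φ₁ = 74.989°, φ₂ = -23.274° and longitude difference Δλ = 162.564°:
Haversine: a = sin²(Δφ/2) + cos φ₁ cos φ₂ sin²(Δλ/2) = 0.5719 + (0.2590)(0.9186)(0.9770) = 0.80432.
Central angle c = 2·arcsin(√a) = 2.22514 rad.
Distance = R·c = 3389.5 × 2.2251 ≈ 7542 km.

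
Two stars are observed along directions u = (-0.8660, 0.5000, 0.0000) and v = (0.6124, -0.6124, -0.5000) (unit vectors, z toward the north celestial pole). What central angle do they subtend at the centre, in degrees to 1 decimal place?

146.8°

u·v = -0.8365; |u| = 1.0000, |v| = 1.0000.
cos θ = (u·v)/(|u||v|) = -0.8365, so θ = 146.8°.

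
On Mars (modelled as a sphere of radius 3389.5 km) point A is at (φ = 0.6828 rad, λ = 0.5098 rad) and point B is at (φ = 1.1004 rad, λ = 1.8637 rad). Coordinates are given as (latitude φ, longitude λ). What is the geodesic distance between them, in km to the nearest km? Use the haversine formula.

In radians: φ₁ = 0.6828, φ₂ = 1.1004, Δλ = 77.573° = 1.3539 rad.
Haversine: a = sin²(Δφ/2) + cos φ₁ cos φ₂ sin²(Δλ/2) = 0.0430 + (0.7758)(0.4532)(0.3924) = 0.18095.
Central angle c = 2·arcsin(√a) = 0.87876 rad.
Distance = R·c = 3389.5 × 0.8788 ≈ 2979 km.

2979 km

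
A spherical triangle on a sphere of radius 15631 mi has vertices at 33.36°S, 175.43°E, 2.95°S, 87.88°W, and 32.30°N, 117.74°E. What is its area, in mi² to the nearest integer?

Side lengths (central angles): a = 2.4794, b = 1.4872, c = 1.6397 rad; semiperimeter s = 2.8032.
By l'Huilier's theorem, tan(E/4) = √[tan(s/2) tan((s−a)/2) tan((s−b)/2) tan((s−c)/2)], giving spherical excess E = 2.4349 rad.
Area = E·R² = 2.4349 × (15631)² ≈ 594903473 mi².

594903473 mi²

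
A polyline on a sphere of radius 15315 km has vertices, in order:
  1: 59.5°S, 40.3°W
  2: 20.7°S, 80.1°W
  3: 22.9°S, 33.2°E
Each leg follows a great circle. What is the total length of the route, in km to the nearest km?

Leg 1→2: central angle 0.8375 rad, distance 12826.3 km.
Leg 2→3: central angle 1.7755 rad, distance 27192.2 km.
Total: 12826.3 + 27192.2 ≈ 40018 km.

40018 km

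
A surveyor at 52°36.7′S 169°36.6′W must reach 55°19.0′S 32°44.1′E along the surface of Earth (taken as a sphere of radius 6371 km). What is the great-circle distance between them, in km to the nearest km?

7839 km

Let φ₁ = -0.9182 rad, φ₂ = -0.9655 rad, and Δλ = -2.7516 rad.
Haversine: a = sin²(Δφ/2) + cos φ₁ cos φ₂ sin²(Δλ/2) = 0.0006 + (0.6072)(0.5690)(0.9625) = 0.33311.
Central angle c = 2·arcsin(√a) = 1.23049 rad.
Distance = R·c = 6371 × 1.2305 ≈ 7839 km.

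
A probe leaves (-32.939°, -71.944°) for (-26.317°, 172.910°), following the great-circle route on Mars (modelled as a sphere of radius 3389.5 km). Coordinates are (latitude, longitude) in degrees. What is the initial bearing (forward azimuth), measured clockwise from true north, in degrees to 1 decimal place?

Δλ = -115.146° = -2.0097 rad.
y = sin Δλ · cos φ₂ = (-0.9052)(0.8964) = -0.8114
x = cos φ₁ sin φ₂ − sin φ₁ cos φ₂ cos Δλ = (0.8392)(-0.4433) − (-0.5437)(0.8964)(-0.4249) = -0.5792
θ = atan2(y, x) = -125.52°; adding 360° gives 234.5°.

234.5°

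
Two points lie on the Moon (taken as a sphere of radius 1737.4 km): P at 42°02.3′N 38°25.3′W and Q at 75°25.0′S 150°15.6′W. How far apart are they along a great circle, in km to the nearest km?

With latitudes φ₁ = 42.038°, φ₂ = -75.417° and longitude difference Δλ = -111.838°:
cos c = sin φ₁ sin φ₂ + cos φ₁ cos φ₂ cos Δλ = (0.6696)(-0.9678) + (0.7427)(0.2518)(-0.3720) = -0.71762,
so c = arccos(-0.71762) = 2.37117 rad.
Distance = R·c = 1737.4 × 2.3712 ≈ 4120 km.

4120 km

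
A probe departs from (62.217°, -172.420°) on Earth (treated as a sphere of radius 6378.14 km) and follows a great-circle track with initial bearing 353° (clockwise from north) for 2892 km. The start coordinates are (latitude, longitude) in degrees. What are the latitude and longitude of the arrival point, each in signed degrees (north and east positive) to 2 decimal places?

86.36°, 130.35°

Angular distance δ = d/R = 2892/6378.14 = 0.45342 rad; initial bearing θ = 6.1610 rad.
sin φ₂ = sin φ₁ cos δ + cos φ₁ sin δ cos θ = (0.8847)(0.8990) + (0.4661)(0.4380)(0.9925) = 0.9980, so φ₂ = 86.36°.
Δλ = atan2(sin θ sin δ cos φ₁, cos δ − sin φ₁ sin φ₂) = atan2(-0.0249, 0.0160) = -57.230°.
λ₂ = -172.420° − 57.230° = -229.65° → 130.35° after wrapping to (−180°, 180°].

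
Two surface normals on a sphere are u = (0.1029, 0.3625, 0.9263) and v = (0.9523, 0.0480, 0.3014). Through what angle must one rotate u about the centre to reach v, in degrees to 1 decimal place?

u·v = 0.3946; |u| = 1.0000, |v| = 1.0000.
cos θ = (u·v)/(|u||v|) = 0.3946, so θ = 66.8°.

66.8°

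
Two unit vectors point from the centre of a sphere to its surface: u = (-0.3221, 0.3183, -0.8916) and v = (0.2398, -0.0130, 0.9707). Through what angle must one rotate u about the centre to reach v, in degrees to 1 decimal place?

161.2°

u·v = -0.9469; |u| = 1.0000, |v| = 1.0000.
cos θ = (u·v)/(|u||v|) = -0.9469, so θ = 161.2°.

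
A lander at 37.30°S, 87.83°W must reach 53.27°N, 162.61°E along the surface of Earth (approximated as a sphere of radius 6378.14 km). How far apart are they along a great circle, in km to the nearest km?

Let φ₁ = -0.6510 rad, φ₂ = 0.9297 rad, and Δλ = -1.9122 rad.
Haversine: a = sin²(Δφ/2) + cos φ₁ cos φ₂ sin²(Δλ/2) = 0.5050 + (0.7955)(0.5980)(0.6674) = 0.82247.
Central angle c = 2·arcsin(√a) = 2.27175 rad.
Distance = R·c = 6378.14 × 2.2718 ≈ 14490 km.

14490 km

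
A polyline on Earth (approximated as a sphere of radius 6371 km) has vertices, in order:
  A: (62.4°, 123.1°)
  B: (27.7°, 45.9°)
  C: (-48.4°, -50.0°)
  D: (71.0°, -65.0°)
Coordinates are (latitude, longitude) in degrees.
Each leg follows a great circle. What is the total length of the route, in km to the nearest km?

Leg A→B: central angle 1.0439 rad, distance 6650.9 km.
Leg B→C: central angle 1.9911 rad, distance 12685.3 km.
Leg C→D: central angle 2.0924 rad, distance 13330.7 km.
Total: 6650.9 + 12685.3 + 13330.7 ≈ 32667 km.

32667 km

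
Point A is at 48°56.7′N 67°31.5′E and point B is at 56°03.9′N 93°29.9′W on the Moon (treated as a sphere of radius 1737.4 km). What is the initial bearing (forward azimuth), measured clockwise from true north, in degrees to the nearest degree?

With φ₁ = 0.8543, φ₂ = 0.9785, Δλ = -2.8104 rad, the forward-azimuth formula gives
θ = atan2( sin Δλ cos φ₂ , cos φ₁ sin φ₂ − sin φ₁ cos φ₂ cos Δλ ) = atan2(-0.1815, 0.9430) = -10.90°.
Adding 360° brings this into [0°, 360°): 349°.

349°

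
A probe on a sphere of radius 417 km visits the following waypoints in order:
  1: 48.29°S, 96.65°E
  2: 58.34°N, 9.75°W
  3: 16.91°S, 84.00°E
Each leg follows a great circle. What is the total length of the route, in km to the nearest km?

1772 km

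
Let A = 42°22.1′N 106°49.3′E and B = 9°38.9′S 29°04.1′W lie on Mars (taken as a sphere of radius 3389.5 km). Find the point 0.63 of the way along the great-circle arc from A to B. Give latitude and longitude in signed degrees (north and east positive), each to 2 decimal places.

25.67°, 4.21°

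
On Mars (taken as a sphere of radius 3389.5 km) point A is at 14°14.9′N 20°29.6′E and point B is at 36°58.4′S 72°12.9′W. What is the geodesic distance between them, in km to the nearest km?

5954 km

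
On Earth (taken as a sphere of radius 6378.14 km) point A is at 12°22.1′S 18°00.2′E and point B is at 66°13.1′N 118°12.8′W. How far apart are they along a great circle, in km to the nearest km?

Let φ₁ = -0.2159 rad, φ₂ = 1.1557 rad, and Δλ = -2.3774 rad.
Haversine: a = sin²(Δφ/2) + cos φ₁ cos φ₂ sin²(Δλ/2) = 0.4011 + (0.9768)(0.4033)(0.8610) = 0.74019.
Central angle c = 2·arcsin(√a) = 2.07189 rad.
Distance = R·c = 6378.14 × 2.0719 ≈ 13215 km.

13215 km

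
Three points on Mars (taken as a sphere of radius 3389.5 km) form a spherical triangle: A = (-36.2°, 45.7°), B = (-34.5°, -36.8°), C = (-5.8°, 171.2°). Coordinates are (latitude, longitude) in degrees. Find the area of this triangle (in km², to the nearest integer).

25000183 km²

Side lengths (central angles): a = 2.3006, b = 1.9894, c = 1.1359 rad; semiperimeter s = 2.7129.
By l'Huilier's theorem, tan(E/4) = √[tan(s/2) tan((s−a)/2) tan((s−b)/2) tan((s−c)/2)], giving spherical excess E = 2.1761 rad.
Area = E·R² = 2.1761 × (3389.5)² ≈ 25000183 km².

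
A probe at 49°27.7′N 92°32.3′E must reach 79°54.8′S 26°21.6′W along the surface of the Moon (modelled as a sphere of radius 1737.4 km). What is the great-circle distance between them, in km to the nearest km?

4350 km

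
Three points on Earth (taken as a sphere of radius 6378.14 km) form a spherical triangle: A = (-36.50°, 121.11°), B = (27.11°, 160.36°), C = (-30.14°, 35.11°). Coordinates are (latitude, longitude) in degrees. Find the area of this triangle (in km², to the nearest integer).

36632591 km²

Side lengths (central angles): a = 2.3092, b = 1.2163, c = 1.2838 rad; semiperimeter s = 2.4046.
By l'Huilier's theorem, tan(E/4) = √[tan(s/2) tan((s−a)/2) tan((s−b)/2) tan((s−c)/2)], giving spherical excess E = 0.9005 rad.
Area = E·R² = 0.9005 × (6378.14)² ≈ 36632591 km².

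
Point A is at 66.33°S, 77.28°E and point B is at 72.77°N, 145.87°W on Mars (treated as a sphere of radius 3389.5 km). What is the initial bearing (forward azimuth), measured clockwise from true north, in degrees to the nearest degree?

With φ₁ = -1.1577, φ₂ = 1.2701, Δλ = 2.3885 rad, the forward-azimuth formula gives
θ = atan2( sin Δλ cos φ₂ , cos φ₁ sin φ₂ − sin φ₁ cos φ₂ cos Δλ ) = atan2(0.2026, 0.1855) = 47.52°.
So the initial bearing is 48°.

48°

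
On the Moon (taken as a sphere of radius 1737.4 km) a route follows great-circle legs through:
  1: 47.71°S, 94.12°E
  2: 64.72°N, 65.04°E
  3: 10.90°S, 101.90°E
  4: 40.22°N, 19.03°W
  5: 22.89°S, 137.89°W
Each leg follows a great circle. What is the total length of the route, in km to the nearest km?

Leg 1→2: central angle 2.0018 rad, distance 3477.9 km.
Leg 2→3: central angle 1.4055 rad, distance 2441.9 km.
Leg 3→4: central angle 2.1031 rad, distance 3653.9 km.
Leg 4→5: central angle 2.2027 rad, distance 3827.0 km.
Total: 3477.9 + 2441.9 + 3653.9 + 3827.0 ≈ 13401 km.

13401 km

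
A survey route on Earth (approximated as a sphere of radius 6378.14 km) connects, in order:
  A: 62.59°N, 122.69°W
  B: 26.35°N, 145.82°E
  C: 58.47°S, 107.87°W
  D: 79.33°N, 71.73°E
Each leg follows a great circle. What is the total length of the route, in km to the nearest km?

Leg A→B: central angle 1.1774 rad, distance 7509.8 km.
Leg B→C: central angle 2.1059 rad, distance 13431.7 km.
Leg C→D: central angle 2.7775 rad, distance 17715.3 km.
Total: 7509.8 + 13431.7 + 17715.3 ≈ 38657 km.

38657 km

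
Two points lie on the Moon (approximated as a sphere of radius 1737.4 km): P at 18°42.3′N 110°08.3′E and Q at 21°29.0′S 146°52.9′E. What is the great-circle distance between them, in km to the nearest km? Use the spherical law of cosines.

1635 km

Let φ₁ = 0.3265 rad, φ₂ = -0.3750 rad, and Δλ = 0.6413 rad.
cos c = sin φ₁ sin φ₂ + cos φ₁ cos φ₂ cos Δλ = (0.3207)(-0.3662) + (0.9472)(0.9305)(0.8013) = 0.58882,
so c = arccos(0.58882) = 0.94120 rad.
Distance = R·c = 1737.4 × 0.9412 ≈ 1635 km.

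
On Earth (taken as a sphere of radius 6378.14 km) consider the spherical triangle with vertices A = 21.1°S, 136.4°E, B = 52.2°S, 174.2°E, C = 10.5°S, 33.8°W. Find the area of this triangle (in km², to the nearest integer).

Side lengths (central angles): a = 1.9694, b = 2.5650, c = 0.7432 rad; semiperimeter s = 2.6388.
By l'Huilier's theorem, tan(E/4) = √[tan(s/2) tan((s−a)/2) tan((s−b)/2) tan((s−c)/2)], giving spherical excess E = 1.0317 rad.
Area = E·R² = 1.0317 × (6378.14)² ≈ 41968994 km².

41968994 km²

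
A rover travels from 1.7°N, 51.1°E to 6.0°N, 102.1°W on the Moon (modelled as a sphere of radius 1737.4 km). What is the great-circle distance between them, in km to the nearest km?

4614 km

With latitudes φ₁ = 1.700°, φ₂ = 6.000° and longitude difference Δλ = -153.200°:
cos c = sin φ₁ sin φ₂ + cos φ₁ cos φ₂ cos Δλ = (0.0297)(0.1045) + (0.9996)(0.9945)(-0.8926) = -0.88420,
so c = arccos(-0.88420) = 2.65558 rad.
Distance = R·c = 1737.4 × 2.6556 ≈ 4614 km.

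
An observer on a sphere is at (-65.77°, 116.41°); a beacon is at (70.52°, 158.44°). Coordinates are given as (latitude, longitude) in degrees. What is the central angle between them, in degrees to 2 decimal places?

139.29°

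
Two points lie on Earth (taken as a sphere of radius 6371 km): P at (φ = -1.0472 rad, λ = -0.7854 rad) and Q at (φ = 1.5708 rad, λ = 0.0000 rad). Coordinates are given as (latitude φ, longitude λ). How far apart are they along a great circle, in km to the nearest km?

16679 km

With latitudes φ₁ = -60.000°, φ₂ = 90.000° and longitude difference Δλ = 45.000°:
Haversine: a = sin²(Δφ/2) + cos φ₁ cos φ₂ sin²(Δλ/2) = 0.9330 + (0.5000)(-0.0000)(0.1464) = 0.93301.
Central angle c = 2·arcsin(√a) = 2.61800 rad.
Distance = R·c = 6371 × 2.6180 ≈ 16679 km.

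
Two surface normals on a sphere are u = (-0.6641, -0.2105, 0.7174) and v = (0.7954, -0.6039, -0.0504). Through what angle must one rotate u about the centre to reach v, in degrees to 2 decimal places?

115.93°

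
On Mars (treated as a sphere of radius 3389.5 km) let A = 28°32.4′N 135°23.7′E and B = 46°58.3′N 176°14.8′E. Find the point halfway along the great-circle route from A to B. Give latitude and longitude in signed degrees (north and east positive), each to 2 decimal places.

The central angle between A and B is δ = 0.6390 rad.
With f = 0.5, the slerp weights are sin((1−f)δ)/sin δ = 0.5267 and sin(fδ)/sin δ = 0.5267.
Weighted sum of the unit vectors: (0.5267)·(-0.6254,0.6169,0.4778) + (0.5267)·(-0.6809,0.0447,0.7310) = (-0.6880, 0.3484, 0.6366).
Converting back: φ = atan2(z, √(x²+y²)) = 39.54°, λ = atan2(y, x) = 153.14°.

39.54°, 153.14°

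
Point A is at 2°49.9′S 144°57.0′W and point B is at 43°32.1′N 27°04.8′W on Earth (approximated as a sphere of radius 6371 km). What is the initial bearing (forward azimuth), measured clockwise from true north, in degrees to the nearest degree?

With φ₁ = -0.0494, φ₂ = 0.7598, Δλ = 2.0572 rad, the forward-azimuth formula gives
θ = atan2( sin Δλ cos φ₂ , cos φ₁ sin φ₂ − sin φ₁ cos φ₂ cos Δλ ) = atan2(0.6409, 0.6712) = 43.68°.
So the initial bearing is 44°.

44°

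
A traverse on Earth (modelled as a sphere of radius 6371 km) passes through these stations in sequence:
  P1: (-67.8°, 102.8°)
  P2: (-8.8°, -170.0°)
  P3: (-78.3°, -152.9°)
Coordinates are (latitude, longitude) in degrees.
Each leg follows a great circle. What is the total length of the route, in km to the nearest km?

16773 km

Leg P1→P2: central angle 1.4102 rad, distance 8984.5 km.
Leg P2→P3: central angle 1.2224 rad, distance 7788.2 km.
Total: 8984.5 + 7788.2 ≈ 16773 km.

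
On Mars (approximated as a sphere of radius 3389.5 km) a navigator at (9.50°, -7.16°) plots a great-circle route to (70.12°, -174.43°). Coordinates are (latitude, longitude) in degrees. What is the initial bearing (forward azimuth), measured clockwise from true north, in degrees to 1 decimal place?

Δλ = -167.270° = -2.9194 rad.
y = sin Δλ · cos φ₂ = (-0.2204)(0.3401) = -0.0749
x = cos φ₁ sin φ₂ − sin φ₁ cos φ₂ cos Δλ = (0.9863)(0.9404) − (0.1650)(0.3401)(-0.9754) = 0.9823
θ = atan2(y, x) = -4.36°; adding 360° gives 355.6°.

355.6°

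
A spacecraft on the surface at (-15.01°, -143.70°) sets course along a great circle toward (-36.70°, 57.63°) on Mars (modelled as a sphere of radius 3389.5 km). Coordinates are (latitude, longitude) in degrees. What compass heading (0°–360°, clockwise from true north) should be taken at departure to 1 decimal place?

200.7°

With φ₁ = -0.2620, φ₂ = -0.6405, Δλ = -2.7693 rad, the forward-azimuth formula gives
θ = atan2( sin Δλ cos φ₂ , cos φ₁ sin φ₂ − sin φ₁ cos φ₂ cos Δλ ) = atan2(-0.2916, -0.7707) = -159.27°.
Adding 360° brings this into [0°, 360°): 200.7°.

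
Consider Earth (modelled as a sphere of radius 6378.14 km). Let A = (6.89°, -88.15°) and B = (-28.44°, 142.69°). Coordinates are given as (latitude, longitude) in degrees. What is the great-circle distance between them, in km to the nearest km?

In radians: φ₁ = 0.1203, φ₂ = -0.4964, Δλ = -129.160° = -2.2543 rad.
cos c = sin φ₁ sin φ₂ + cos φ₁ cos φ₂ cos Δλ = (0.1200)(-0.4762) + (0.9928)(0.8793)(-0.6315) = -0.60840,
so c = arccos(-0.60840) = 2.22484 rad.
Distance = R·c = 6378.14 × 2.2248 ≈ 14190 km.

14190 km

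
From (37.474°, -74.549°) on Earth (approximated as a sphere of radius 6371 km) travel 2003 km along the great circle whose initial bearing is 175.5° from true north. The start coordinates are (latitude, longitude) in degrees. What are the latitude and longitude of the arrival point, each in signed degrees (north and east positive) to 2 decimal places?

19.51°, -73.07°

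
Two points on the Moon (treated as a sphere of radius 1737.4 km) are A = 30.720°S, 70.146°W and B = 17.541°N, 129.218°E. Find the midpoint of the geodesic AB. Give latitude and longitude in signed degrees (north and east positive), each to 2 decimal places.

-33.32°, -167.34°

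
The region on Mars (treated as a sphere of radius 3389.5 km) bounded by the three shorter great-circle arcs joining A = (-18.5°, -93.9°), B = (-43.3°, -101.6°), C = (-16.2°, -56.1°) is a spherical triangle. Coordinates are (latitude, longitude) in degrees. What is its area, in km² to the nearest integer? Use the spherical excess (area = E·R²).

Side lengths (central angles): a = 0.8214, b = 0.6299, c = 0.4474 rad; semiperimeter s = 0.9494.
By l'Huilier's theorem, tan(E/4) = √[tan(s/2) tan((s−a)/2) tan((s−b)/2) tan((s−c)/2)], giving spherical excess E = 0.1474 rad.
Area = E·R² = 0.1474 × (3389.5)² ≈ 1693884 km².

1693884 km²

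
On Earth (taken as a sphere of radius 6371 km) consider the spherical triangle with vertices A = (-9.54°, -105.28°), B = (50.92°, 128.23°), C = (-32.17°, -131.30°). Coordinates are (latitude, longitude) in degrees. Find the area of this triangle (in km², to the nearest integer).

Side lengths (central angles): a = 2.1063, b = 0.5765, c = 2.0925 rad; semiperimeter s = 2.3876.
By l'Huilier's theorem, tan(E/4) = √[tan(s/2) tan((s−a)/2) tan((s−b)/2) tan((s−c)/2)], giving spherical excess E = 1.0187 rad.
Area = E·R² = 1.0187 × (6371)² ≈ 41348132 km².

41348132 km²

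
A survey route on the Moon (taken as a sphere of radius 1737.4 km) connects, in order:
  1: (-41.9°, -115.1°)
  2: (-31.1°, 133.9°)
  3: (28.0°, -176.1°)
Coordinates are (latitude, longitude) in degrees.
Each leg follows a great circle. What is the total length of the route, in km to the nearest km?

4828 km

Leg 1→2: central angle 1.4540 rad, distance 2526.1 km.
Leg 2→3: central angle 1.3248 rad, distance 2301.8 km.
Total: 2526.1 + 2301.8 ≈ 4828 km.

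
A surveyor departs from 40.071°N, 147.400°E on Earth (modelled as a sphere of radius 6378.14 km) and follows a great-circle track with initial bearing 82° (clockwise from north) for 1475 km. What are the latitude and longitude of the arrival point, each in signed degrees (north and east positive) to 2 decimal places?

40.62°, 164.80°

Angular distance δ = d/R = 1475/6378.14 = 0.23126 rad; initial bearing θ = 1.4312 rad.
sin φ₂ = sin φ₁ cos δ + cos φ₁ sin δ cos θ = (0.6437)(0.9734) + (0.7652)(0.2292)(0.1392) = 0.6510, so φ₂ = 40.62°.
Δλ = atan2(sin θ sin δ cos φ₁, cos δ − sin φ₁ sin φ₂) = atan2(0.1737, 0.5543) = 17.398°.
λ₂ = 147.400° + 17.398° = 164.80°.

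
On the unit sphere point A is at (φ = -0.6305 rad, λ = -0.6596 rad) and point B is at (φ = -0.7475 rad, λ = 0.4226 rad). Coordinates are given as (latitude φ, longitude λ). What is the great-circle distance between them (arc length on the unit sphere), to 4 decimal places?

0.8246

Let φ₁ = -0.6305 rad, φ₂ = -0.7475 rad, and Δλ = 1.0822 rad.
cos c = sin φ₁ sin φ₂ + cos φ₁ cos φ₂ cos Δλ = (-0.5895)(-0.6798) + (0.8077)(0.7334)(0.4694) = 0.67884,
so c = arccos(0.67884) = 0.82462 rad.
On the unit sphere the arc length equals the central angle: 0.8246.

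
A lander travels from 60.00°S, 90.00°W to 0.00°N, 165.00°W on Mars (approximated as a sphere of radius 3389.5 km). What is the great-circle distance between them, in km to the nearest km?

With latitudes φ₁ = -60.000°, φ₂ = 0.000° and longitude difference Δλ = -75.000°:
cos c = sin φ₁ sin φ₂ + cos φ₁ cos φ₂ cos Δλ = (-0.8660)(0.0000) + (0.5000)(1.0000)(0.2588) = 0.12941,
so c = arccos(0.12941) = 1.44102 rad.
Distance = R·c = 3389.5 × 1.4410 ≈ 4884 km.

4884 km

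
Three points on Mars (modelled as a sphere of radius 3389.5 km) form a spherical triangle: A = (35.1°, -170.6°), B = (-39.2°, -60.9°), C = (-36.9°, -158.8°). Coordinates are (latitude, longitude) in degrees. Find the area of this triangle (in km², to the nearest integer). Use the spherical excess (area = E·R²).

Side lengths (central angles): a = 1.2721, b = 1.2711, c = 2.1860 rad; semiperimeter s = 2.3646.
By l'Huilier's theorem, tan(E/4) = √[tan(s/2) tan((s−a)/2) tan((s−b)/2) tan((s−c)/2)], giving spherical excess E = 1.1088 rad.
Area = E·R² = 1.1088 × (3389.5)² ≈ 12738151 km².

12738151 km²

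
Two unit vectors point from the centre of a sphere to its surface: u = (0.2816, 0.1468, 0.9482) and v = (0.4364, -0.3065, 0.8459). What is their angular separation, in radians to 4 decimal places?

u·v = 0.8800; |u| = 1.0000, |v| = 1.0000.
cos θ = (u·v)/(|u||v|) = 0.8800, so θ = 0.4949 rad.

0.4949 rad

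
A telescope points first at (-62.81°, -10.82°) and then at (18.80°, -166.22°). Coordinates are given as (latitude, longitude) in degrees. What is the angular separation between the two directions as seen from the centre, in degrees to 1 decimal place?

132.8°

In radians: φ₁ = -1.0962, φ₂ = 0.3281, Δλ = -155.400° = -2.7122 rad.
cos c = sin φ₁ sin φ₂ + cos φ₁ cos φ₂ cos Δλ = (-0.8895)(0.3223) + (0.4569)(0.9466)(-0.9092) = -0.67996,
so c = arccos(-0.67996) = 2.31850 rad.
So the angular separation is 132.8°.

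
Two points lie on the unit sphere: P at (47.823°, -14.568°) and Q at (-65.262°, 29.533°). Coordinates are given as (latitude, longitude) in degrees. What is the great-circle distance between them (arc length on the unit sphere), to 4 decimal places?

2.0616

With latitudes φ₁ = 47.823°, φ₂ = -65.262° and longitude difference Δλ = 44.101°:
Haversine: a = sin²(Δφ/2) + cos φ₁ cos φ₂ sin²(Δλ/2) = 0.6960 + (0.6714)(0.4185)(0.1409) = 0.73565.
Central angle c = 2·arcsin(√a) = 2.06156 rad.
On the unit sphere the arc length equals the central angle: 2.0616.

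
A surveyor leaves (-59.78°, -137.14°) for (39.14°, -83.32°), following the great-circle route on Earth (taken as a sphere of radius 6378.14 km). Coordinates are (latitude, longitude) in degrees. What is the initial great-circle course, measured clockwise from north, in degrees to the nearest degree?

Δλ = 53.820° = 0.9393 rad.
y = sin Δλ · cos φ₂ = (0.8072)(0.7756) = 0.6260
x = cos φ₁ sin φ₂ − sin φ₁ cos φ₂ cos Δλ = (0.5033)(0.6312) − (-0.8641)(0.7756)(0.5903) = 0.7133
θ = atan2(y, x) = 41.27°, so the bearing is 41°.

41°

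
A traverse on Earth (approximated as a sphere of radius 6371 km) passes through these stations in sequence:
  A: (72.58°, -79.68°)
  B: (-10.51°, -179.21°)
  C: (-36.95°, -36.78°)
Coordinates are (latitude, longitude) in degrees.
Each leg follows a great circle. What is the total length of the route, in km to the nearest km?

24879 km

Leg A→B: central angle 1.7955 rad, distance 11438.9 km.
Leg B→C: central angle 2.1096 rad, distance 13440.5 km.
Total: 11438.9 + 13440.5 ≈ 24879 km.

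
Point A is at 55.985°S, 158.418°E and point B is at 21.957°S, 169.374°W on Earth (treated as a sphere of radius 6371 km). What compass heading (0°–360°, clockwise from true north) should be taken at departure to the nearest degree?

48°

Δλ = 32.208° = 0.5621 rad.
y = sin Δλ · cos φ₂ = (0.5330)(0.9275) = 0.4943
x = cos φ₁ sin φ₂ − sin φ₁ cos φ₂ cos Δλ = (0.5594)(-0.3739) − (-0.8289)(0.9275)(0.8461) = 0.4413
θ = atan2(y, x) = 48.24°, so the bearing is 48°.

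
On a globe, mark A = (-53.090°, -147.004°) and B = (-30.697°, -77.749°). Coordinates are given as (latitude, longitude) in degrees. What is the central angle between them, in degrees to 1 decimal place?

With latitudes φ₁ = -53.090°, φ₂ = -30.697° and longitude difference Δλ = 69.255°:
Haversine: a = sin²(Δφ/2) + cos φ₁ cos φ₂ sin²(Δλ/2) = 0.0377 + (0.6006)(0.8599)(0.3229) = 0.20445.
Central angle c = 2·arcsin(√a) = 0.93837 rad.
So the angular separation is 53.8°.

53.8°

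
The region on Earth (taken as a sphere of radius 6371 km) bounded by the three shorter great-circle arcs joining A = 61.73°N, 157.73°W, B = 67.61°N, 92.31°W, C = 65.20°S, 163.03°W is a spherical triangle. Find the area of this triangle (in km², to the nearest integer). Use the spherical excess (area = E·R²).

Side lengths (central angles): a = 2.4761, b = 2.2164, c = 0.4748 rad; semiperimeter s = 2.5836.
By l'Huilier's theorem, tan(E/4) = √[tan(s/2) tan((s−a)/2) tan((s−b)/2) tan((s−c)/2)], giving spherical excess E = 0.9722 rad.
Area = E·R² = 0.9722 × (6371)² ≈ 39462912 km².

39462912 km²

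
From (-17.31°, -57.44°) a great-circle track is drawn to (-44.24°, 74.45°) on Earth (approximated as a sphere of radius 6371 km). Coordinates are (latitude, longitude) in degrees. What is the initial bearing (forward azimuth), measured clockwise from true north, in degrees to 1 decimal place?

146.6°

With φ₁ = -0.3021, φ₂ = -0.7721, Δλ = 2.3019 rad, the forward-azimuth formula gives
θ = atan2( sin Δλ cos φ₂ , cos φ₁ sin φ₂ − sin φ₁ cos φ₂ cos Δλ ) = atan2(0.5333, -0.8084) = 146.59°.
So the initial bearing is 146.6°.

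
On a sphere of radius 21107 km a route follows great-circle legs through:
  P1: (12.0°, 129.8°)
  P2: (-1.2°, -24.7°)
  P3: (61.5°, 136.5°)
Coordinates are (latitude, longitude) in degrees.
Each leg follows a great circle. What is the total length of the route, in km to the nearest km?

Leg P1→P2: central angle 2.6617 rad, distance 56179.5 km.
Leg P2→P3: central angle 2.0601 rad, distance 43482.4 km.
Total: 56179.5 + 43482.4 ≈ 99662 km.

99662 km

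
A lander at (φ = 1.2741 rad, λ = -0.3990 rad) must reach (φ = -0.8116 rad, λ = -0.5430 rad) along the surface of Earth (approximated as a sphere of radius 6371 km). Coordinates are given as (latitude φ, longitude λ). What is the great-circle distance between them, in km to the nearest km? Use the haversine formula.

13303 km

Let φ₁ = 1.2741 rad, φ₂ = -0.8116 rad, and Δλ = -0.1440 rad.
Haversine: a = sin²(Δφ/2) + cos φ₁ cos φ₂ sin²(Δλ/2) = 0.7462 + (0.2924)(0.6883)(0.0052) = 0.74727.
Central angle c = 2·arcsin(√a) = 2.08809 rad.
Distance = R·c = 6371 × 2.0881 ≈ 13303 km.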